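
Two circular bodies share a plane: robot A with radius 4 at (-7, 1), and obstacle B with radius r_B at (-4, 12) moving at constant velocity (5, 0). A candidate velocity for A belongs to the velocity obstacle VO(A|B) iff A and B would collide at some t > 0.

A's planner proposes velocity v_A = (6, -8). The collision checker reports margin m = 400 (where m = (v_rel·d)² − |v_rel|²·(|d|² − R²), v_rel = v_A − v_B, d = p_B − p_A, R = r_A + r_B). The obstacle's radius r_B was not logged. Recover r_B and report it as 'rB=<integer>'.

m = 400
d = (3, 11);  v_rel = (1, -8),  |v_rel|² = 65
v_rel×d = (1)·(11) − (-8)·(3) = 35
since m = R²·65 − 35²:  R² = (1225 + 400) / 65 = 25
R = √25 = 5  ⇒  r_B = 5 − 4 = 1

rB=1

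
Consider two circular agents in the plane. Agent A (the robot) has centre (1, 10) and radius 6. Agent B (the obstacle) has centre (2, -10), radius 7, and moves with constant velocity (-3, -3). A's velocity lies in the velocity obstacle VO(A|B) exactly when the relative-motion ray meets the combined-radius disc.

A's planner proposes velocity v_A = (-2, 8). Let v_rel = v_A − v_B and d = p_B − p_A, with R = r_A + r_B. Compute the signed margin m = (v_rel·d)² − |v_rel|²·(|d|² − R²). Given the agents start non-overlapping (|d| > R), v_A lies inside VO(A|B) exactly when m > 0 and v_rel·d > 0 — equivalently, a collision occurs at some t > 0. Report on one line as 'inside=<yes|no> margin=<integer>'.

d = (1, -20),  |d|² = 401;  R = 6+7 = 13,  c = 401−13² = 232
v_rel = (1, 11),  |v_rel|² = 122;  v_rel·d = (1)·(1) + (11)·(-20) = -219
122·t² + 438·t + 232 = 0  ⇒  m = (-219)² − 122·232 = 19657
m = 19657 > 0,  v_rel·d = -219 < 0  ⇒  outside

inside=no margin=19657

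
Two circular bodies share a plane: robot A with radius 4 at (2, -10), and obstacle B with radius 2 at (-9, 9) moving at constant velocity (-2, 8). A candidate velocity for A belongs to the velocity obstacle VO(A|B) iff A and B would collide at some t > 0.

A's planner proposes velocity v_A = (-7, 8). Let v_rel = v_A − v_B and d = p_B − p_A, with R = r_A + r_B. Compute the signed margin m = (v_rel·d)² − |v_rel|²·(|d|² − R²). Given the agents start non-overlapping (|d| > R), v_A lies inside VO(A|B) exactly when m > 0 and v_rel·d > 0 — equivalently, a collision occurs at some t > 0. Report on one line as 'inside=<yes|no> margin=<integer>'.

d = (-11, 19),  |d|² = 482;  R = 4+2 = 6,  c = 482−6² = 446
v_rel = (-5, 0),  |v_rel|² = 25;  v_rel·d = (-5)·(-11) + (0)·(19) = 55
25·t² − 110·t + 446 = 0  ⇒  m = 55² − 25·446 = -8125
m = -8125 < 0,  v_rel·d = 55 > 0  ⇒  outside

inside=no margin=-8125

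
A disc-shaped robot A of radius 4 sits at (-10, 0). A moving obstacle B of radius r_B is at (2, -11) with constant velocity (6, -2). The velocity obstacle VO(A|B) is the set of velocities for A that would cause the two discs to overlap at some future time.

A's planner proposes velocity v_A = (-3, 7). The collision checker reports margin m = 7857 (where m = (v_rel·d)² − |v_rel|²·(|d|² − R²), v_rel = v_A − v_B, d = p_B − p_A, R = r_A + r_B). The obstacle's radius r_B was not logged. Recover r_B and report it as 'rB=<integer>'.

m = 7857
d = (12, -11);  v_rel = (-9, 9),  |v_rel|² = 162
v_rel×d = (-9)·(-11) − (9)·(12) = -9
since m = R²·162 − (-9)²:  R² = (81 + 7857) / 162 = 49
R = √49 = 7  ⇒  r_B = 7 − 4 = 3

rB=3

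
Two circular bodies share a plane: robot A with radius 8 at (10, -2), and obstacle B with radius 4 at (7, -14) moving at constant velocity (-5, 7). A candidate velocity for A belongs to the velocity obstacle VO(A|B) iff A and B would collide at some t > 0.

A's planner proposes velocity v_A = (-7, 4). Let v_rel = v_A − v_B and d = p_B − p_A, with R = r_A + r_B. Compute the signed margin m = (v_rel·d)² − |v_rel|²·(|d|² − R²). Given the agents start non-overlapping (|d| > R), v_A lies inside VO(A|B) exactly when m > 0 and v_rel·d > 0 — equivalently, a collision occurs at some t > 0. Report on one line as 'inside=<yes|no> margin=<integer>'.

d = (-3, -12),  |d|² = 153;  R = 8+4 = 12,  c = 153−12² = 9
v_rel = (-2, -3),  |v_rel|² = 13;  v_rel·d = (-2)·(-3) + (-3)·(-12) = 42
13·t² − 84·t + 9 = 0  ⇒  m = 42² − 13·9 = 1647
m = 1647 > 0,  v_rel·d = 42 > 0  ⇒  inside

inside=yes margin=1647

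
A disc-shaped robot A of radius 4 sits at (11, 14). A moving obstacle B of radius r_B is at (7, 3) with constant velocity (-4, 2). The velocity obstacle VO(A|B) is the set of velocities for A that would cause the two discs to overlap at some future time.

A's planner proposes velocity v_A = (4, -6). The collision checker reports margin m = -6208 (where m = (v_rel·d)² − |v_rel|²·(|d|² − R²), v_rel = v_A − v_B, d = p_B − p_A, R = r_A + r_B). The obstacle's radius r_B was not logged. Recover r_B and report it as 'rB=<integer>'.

m = -6208
d = (-4, -11);  v_rel = (8, -8),  |v_rel|² = 128
v_rel×d = (8)·(-11) − (-8)·(-4) = -120
since m = R²·128 − (-120)²:  R² = (14400 + -6208) / 128 = 64
R = √64 = 8  ⇒  r_B = 8 − 4 = 4

rB=4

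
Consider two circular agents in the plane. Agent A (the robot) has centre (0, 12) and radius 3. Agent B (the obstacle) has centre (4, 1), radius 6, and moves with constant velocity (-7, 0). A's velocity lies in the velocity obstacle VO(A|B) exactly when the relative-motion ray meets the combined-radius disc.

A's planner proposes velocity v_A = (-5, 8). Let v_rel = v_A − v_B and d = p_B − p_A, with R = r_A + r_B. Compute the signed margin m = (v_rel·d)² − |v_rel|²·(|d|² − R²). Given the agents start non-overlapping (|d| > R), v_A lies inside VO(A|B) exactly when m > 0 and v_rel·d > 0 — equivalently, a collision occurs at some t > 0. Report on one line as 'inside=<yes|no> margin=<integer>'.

d = (4, -11),  |d|² = 137;  R = 3+6 = 9,  c = 137−9² = 56
v_rel = (2, 8),  |v_rel|² = 68;  v_rel·d = (2)·(4) + (8)·(-11) = -80
68·t² + 160·t + 56 = 0  ⇒  m = (-80)² − 68·56 = 2592
m = 2592 > 0,  v_rel·d = -80 < 0  ⇒  outside

inside=no margin=2592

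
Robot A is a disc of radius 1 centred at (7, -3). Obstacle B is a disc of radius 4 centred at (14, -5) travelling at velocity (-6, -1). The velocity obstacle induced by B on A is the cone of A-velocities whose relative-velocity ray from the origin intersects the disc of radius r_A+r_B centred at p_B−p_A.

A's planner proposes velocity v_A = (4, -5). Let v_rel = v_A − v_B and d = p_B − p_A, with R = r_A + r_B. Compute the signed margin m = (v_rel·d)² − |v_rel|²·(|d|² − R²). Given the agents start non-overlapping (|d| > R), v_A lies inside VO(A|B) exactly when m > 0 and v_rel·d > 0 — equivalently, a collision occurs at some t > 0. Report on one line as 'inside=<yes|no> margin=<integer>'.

d = (7, -2),  |d|² = 53;  R = 1+4 = 5,  c = 53−5² = 28
v_rel = (10, -4),  |v_rel|² = 116;  v_rel·d = (10)·(7) + (-4)·(-2) = 78
116·t² − 156·t + 28 = 0  ⇒  m = 78² − 116·28 = 2836
m = 2836 > 0,  v_rel·d = 78 > 0  ⇒  inside

inside=yes margin=2836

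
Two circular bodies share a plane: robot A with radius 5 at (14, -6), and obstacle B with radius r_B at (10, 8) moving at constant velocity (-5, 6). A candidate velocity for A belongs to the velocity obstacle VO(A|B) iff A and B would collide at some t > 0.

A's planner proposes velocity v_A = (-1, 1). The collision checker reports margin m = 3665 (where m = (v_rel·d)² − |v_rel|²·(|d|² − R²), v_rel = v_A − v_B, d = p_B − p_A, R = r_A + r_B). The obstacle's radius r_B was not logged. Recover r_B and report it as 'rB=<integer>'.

m = 3665
d = (-4, 14);  v_rel = (4, -5),  |v_rel|² = 41
v_rel×d = (4)·(14) − (-5)·(-4) = 36
since m = R²·41 − 36²:  R² = (1296 + 3665) / 41 = 121
R = √121 = 11  ⇒  r_B = 11 − 5 = 6

rB=6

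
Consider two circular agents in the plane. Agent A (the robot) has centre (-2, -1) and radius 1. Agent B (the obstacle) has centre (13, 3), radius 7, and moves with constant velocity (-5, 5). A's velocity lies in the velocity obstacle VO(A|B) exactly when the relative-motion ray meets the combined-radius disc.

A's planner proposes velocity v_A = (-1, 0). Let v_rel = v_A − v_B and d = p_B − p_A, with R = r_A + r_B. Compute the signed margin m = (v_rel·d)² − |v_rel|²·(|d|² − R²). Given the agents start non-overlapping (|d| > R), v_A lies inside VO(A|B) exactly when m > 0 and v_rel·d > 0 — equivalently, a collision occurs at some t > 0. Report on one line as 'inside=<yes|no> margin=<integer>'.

d = (15, 4),  |d|² = 241;  R = 1+7 = 8,  c = 241−8² = 177
v_rel = (4, -5),  |v_rel|² = 41;  v_rel·d = (4)·(15) + (-5)·(4) = 40
41·t² − 80·t + 177 = 0  ⇒  m = 40² − 41·177 = -5657
m = -5657 < 0,  v_rel·d = 40 > 0  ⇒  outside

inside=no margin=-5657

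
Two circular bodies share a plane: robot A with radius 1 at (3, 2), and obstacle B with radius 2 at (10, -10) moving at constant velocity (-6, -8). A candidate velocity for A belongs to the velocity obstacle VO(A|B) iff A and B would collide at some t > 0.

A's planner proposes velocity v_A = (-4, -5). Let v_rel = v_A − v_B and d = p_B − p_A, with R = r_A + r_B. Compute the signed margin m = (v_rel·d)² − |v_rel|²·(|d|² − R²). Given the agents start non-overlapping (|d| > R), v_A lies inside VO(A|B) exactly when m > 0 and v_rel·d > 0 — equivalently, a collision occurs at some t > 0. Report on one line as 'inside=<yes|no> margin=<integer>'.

d = (7, -12),  |d|² = 193;  R = 1+2 = 3,  c = 193−3² = 184
v_rel = (2, 3),  |v_rel|² = 13;  v_rel·d = (2)·(7) + (3)·(-12) = -22
13·t² + 44·t + 184 = 0  ⇒  m = (-22)² − 13·184 = -1908
m = -1908 < 0,  v_rel·d = -22 < 0  ⇒  outside

inside=no margin=-1908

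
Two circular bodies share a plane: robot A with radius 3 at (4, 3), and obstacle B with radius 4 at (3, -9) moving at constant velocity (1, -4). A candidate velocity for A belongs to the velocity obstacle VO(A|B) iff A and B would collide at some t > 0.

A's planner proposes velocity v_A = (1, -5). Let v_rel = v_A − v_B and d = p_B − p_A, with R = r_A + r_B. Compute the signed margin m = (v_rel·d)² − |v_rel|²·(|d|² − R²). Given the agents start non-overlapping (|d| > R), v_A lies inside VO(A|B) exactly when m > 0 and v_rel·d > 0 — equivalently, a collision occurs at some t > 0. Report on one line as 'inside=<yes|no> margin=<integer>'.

d = (-1, -12),  |d|² = 145;  R = 3+4 = 7,  c = 145−7² = 96
v_rel = (0, -1),  |v_rel|² = 1;  v_rel·d = (0)·(-1) + (-1)·(-12) = 12
1·t² − 24·t + 96 = 0  ⇒  m = 12² − 1·96 = 48
m = 48 > 0,  v_rel·d = 12 > 0  ⇒  inside

inside=yes margin=48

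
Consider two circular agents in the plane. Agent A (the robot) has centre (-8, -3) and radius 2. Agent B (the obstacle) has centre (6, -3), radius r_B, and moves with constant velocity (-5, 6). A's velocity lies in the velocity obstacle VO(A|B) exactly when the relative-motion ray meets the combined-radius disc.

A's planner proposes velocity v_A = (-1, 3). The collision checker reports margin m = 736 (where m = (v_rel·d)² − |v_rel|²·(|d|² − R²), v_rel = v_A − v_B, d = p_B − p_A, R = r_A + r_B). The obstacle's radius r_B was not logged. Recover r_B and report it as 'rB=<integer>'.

m = 736
d = (14, 0);  v_rel = (4, -3),  |v_rel|² = 25
v_rel×d = (4)·(0) − (-3)·(14) = 42
since m = R²·25 − 42²:  R² = (1764 + 736) / 25 = 100
R = √100 = 10  ⇒  r_B = 10 − 2 = 8

rB=8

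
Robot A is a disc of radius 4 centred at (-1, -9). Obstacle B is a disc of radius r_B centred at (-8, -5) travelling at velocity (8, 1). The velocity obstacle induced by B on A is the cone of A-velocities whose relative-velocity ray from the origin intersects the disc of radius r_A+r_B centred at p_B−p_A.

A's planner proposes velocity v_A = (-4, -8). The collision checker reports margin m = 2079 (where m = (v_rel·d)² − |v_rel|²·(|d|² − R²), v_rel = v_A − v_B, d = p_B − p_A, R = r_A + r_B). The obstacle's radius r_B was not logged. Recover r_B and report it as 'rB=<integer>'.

m = 2079
d = (-7, 4);  v_rel = (-12, -9),  |v_rel|² = 225
v_rel×d = (-12)·(4) − (-9)·(-7) = -111
since m = R²·225 − (-111)²:  R² = (12321 + 2079) / 225 = 64
R = √64 = 8  ⇒  r_B = 8 − 4 = 4

rB=4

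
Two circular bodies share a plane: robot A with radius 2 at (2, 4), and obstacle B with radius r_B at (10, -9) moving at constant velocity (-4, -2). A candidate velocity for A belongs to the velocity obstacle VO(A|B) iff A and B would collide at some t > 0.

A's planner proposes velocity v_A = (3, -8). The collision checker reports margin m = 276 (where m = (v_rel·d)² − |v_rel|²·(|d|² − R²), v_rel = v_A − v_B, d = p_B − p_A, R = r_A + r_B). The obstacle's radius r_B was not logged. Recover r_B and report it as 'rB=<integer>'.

m = 276
d = (8, -13);  v_rel = (7, -6),  |v_rel|² = 85
v_rel×d = (7)·(-13) − (-6)·(8) = -43
since m = R²·85 − (-43)²:  R² = (1849 + 276) / 85 = 25
R = √25 = 5  ⇒  r_B = 5 − 2 = 3

rB=3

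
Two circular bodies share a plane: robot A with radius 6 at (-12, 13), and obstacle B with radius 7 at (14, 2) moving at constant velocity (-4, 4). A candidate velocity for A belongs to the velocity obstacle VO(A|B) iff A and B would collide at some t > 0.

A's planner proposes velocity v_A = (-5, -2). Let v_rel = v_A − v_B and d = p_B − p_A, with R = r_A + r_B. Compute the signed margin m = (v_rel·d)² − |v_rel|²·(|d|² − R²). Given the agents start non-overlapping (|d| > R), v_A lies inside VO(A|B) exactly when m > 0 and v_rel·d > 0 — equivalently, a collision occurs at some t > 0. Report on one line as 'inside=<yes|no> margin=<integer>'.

d = (26, -11),  |d|² = 797;  R = 6+7 = 13,  c = 797−13² = 628
v_rel = (-1, -6),  |v_rel|² = 37;  v_rel·d = (-1)·(26) + (-6)·(-11) = 40
37·t² − 80·t + 628 = 0  ⇒  m = 40² − 37·628 = -21636
m = -21636 < 0,  v_rel·d = 40 > 0  ⇒  outside

inside=no margin=-21636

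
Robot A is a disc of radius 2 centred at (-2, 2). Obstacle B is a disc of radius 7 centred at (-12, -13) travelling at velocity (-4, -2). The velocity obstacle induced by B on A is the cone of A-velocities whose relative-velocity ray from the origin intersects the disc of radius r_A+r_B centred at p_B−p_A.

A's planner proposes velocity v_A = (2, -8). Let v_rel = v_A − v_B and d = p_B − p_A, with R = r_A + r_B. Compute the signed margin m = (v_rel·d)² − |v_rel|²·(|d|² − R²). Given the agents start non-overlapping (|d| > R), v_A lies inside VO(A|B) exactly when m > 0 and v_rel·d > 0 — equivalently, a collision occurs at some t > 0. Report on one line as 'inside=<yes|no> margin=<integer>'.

d = (-10, -15),  |d|² = 325;  R = 2+7 = 9,  c = 325−9² = 244
v_rel = (6, -6),  |v_rel|² = 72;  v_rel·d = (6)·(-10) + (-6)·(-15) = 30
72·t² − 60·t + 244 = 0  ⇒  m = 30² − 72·244 = -16668
m = -16668 < 0,  v_rel·d = 30 > 0  ⇒  outside

inside=no margin=-16668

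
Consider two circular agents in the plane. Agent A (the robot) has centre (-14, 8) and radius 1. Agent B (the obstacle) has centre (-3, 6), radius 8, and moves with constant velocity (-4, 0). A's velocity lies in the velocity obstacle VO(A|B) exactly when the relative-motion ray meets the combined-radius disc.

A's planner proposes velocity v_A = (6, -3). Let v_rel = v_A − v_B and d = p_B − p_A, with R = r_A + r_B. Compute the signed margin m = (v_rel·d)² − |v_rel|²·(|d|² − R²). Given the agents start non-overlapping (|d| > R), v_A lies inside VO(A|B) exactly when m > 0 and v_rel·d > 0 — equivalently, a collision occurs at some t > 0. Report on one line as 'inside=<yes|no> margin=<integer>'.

d = (11, -2),  |d|² = 125;  R = 1+8 = 9,  c = 125−9² = 44
v_rel = (10, -3),  |v_rel|² = 109;  v_rel·d = (10)·(11) + (-3)·(-2) = 116
109·t² − 232·t + 44 = 0  ⇒  m = 116² − 109·44 = 8660
m = 8660 > 0,  v_rel·d = 116 > 0  ⇒  inside

inside=yes margin=8660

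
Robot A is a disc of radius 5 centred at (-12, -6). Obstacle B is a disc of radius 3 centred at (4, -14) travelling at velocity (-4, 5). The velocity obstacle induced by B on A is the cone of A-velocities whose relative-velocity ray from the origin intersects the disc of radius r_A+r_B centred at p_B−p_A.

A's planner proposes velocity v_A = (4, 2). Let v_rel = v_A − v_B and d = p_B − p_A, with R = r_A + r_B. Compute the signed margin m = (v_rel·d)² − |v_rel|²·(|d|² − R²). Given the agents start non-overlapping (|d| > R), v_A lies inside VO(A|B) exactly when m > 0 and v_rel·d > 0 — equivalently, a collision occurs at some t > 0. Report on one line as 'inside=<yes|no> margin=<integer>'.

d = (16, -8),  |d|² = 320;  R = 5+3 = 8,  c = 320−8² = 256
v_rel = (8, -3),  |v_rel|² = 73;  v_rel·d = (8)·(16) + (-3)·(-8) = 152
73·t² − 304·t + 256 = 0  ⇒  m = 152² − 73·256 = 4416
m = 4416 > 0,  v_rel·d = 152 > 0  ⇒  inside

inside=yes margin=4416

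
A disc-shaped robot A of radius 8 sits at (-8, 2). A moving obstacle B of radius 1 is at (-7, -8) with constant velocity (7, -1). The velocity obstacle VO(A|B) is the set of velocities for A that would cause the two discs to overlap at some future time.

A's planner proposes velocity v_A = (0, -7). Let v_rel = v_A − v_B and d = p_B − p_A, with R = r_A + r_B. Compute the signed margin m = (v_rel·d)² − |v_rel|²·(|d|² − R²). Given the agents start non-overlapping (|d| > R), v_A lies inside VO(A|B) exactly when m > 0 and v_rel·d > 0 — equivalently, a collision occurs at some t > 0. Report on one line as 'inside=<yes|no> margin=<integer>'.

d = (1, -10),  |d|² = 101;  R = 8+1 = 9,  c = 101−9² = 20
v_rel = (-7, -6),  |v_rel|² = 85;  v_rel·d = (-7)·(1) + (-6)·(-10) = 53
85·t² − 106·t + 20 = 0  ⇒  m = 53² − 85·20 = 1109
m = 1109 > 0,  v_rel·d = 53 > 0  ⇒  inside

inside=yes margin=1109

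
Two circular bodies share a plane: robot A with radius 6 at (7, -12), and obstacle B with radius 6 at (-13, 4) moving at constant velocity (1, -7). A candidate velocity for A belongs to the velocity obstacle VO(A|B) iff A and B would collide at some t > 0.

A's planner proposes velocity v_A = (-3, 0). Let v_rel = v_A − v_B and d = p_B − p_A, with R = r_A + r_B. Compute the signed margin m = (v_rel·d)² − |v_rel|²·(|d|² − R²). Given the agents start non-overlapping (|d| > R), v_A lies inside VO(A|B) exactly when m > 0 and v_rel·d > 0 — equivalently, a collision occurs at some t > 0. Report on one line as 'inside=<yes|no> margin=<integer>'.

d = (-20, 16),  |d|² = 656;  R = 6+6 = 12,  c = 656−12² = 512
v_rel = (-4, 7),  |v_rel|² = 65;  v_rel·d = (-4)·(-20) + (7)·(16) = 192
65·t² − 384·t + 512 = 0  ⇒  m = 192² − 65·512 = 3584
m = 3584 > 0,  v_rel·d = 192 > 0  ⇒  inside

inside=yes margin=3584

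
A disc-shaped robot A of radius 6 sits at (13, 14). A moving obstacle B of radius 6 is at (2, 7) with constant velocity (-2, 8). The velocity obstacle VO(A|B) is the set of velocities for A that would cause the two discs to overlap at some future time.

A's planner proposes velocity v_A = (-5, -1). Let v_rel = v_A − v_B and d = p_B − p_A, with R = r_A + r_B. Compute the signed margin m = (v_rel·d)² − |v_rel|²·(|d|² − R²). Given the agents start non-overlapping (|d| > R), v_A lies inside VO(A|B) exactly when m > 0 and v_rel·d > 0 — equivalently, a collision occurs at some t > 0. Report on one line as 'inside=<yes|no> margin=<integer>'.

d = (-11, -7),  |d|² = 170;  R = 6+6 = 12,  c = 170−12² = 26
v_rel = (-3, -9),  |v_rel|² = 90;  v_rel·d = (-3)·(-11) + (-9)·(-7) = 96
90·t² − 192·t + 26 = 0  ⇒  m = 96² − 90·26 = 6876
m = 6876 > 0,  v_rel·d = 96 > 0  ⇒  inside

inside=yes margin=6876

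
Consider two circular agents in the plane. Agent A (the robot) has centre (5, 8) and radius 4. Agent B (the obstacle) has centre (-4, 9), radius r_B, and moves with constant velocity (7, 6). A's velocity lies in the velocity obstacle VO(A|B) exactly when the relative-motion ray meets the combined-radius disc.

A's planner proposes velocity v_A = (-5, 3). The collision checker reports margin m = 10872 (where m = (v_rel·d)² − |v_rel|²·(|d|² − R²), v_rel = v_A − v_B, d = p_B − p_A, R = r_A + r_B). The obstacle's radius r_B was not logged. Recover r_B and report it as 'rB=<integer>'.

m = 10872
d = (-9, 1);  v_rel = (-12, -3),  |v_rel|² = 153
v_rel×d = (-12)·(1) − (-3)·(-9) = -39
since m = R²·153 − (-39)²:  R² = (1521 + 10872) / 153 = 81
R = √81 = 9  ⇒  r_B = 9 − 4 = 5

rB=5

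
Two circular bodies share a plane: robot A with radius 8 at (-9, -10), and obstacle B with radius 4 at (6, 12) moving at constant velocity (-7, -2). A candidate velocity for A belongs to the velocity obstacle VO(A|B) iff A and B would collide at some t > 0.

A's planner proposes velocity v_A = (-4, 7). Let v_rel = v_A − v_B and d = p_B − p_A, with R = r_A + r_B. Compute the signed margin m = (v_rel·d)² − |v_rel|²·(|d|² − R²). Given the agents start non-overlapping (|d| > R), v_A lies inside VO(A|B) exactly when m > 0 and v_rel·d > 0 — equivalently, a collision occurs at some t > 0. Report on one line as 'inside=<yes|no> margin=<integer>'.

d = (15, 22),  |d|² = 709;  R = 8+4 = 12,  c = 709−12² = 565
v_rel = (3, 9),  |v_rel|² = 90;  v_rel·d = (3)·(15) + (9)·(22) = 243
90·t² − 486·t + 565 = 0  ⇒  m = 243² − 90·565 = 8199
m = 8199 > 0,  v_rel·d = 243 > 0  ⇒  inside

inside=yes margin=8199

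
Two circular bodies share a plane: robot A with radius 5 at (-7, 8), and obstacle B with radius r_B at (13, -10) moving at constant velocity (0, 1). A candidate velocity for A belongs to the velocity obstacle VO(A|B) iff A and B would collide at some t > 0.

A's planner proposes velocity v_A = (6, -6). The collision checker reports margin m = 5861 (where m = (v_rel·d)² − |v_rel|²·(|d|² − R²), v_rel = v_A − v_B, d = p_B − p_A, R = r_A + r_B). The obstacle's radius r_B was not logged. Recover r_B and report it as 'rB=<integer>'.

m = 5861
d = (20, -18);  v_rel = (6, -7),  |v_rel|² = 85
v_rel×d = (6)·(-18) − (-7)·(20) = 32
since m = R²·85 − 32²:  R² = (1024 + 5861) / 85 = 81
R = √81 = 9  ⇒  r_B = 9 − 5 = 4

rB=4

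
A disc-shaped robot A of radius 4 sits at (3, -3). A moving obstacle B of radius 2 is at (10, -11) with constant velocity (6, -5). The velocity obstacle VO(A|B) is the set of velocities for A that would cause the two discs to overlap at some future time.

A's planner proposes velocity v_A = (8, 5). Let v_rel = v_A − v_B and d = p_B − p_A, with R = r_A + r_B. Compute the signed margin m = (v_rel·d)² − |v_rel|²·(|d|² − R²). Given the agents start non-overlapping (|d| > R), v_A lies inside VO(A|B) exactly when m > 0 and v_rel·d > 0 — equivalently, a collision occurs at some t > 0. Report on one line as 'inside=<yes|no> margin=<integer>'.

d = (7, -8),  |d|² = 113;  R = 4+2 = 6,  c = 113−6² = 77
v_rel = (2, 10),  |v_rel|² = 104;  v_rel·d = (2)·(7) + (10)·(-8) = -66
104·t² + 132·t + 77 = 0  ⇒  m = (-66)² − 104·77 = -3652
m = -3652 < 0,  v_rel·d = -66 < 0  ⇒  outside

inside=no margin=-3652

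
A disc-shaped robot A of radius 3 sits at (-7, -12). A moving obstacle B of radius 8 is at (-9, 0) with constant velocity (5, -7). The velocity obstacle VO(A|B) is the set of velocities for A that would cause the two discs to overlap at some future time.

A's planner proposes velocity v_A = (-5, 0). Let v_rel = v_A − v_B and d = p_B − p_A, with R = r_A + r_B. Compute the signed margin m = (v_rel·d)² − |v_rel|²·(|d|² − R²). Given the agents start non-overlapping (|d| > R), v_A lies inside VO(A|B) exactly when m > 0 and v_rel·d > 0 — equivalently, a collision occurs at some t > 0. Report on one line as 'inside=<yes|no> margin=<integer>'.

d = (-2, 12),  |d|² = 148;  R = 3+8 = 11,  c = 148−11² = 27
v_rel = (-10, 7),  |v_rel|² = 149;  v_rel·d = (-10)·(-2) + (7)·(12) = 104
149·t² − 208·t + 27 = 0  ⇒  m = 104² − 149·27 = 6793
m = 6793 > 0,  v_rel·d = 104 > 0  ⇒  inside

inside=yes margin=6793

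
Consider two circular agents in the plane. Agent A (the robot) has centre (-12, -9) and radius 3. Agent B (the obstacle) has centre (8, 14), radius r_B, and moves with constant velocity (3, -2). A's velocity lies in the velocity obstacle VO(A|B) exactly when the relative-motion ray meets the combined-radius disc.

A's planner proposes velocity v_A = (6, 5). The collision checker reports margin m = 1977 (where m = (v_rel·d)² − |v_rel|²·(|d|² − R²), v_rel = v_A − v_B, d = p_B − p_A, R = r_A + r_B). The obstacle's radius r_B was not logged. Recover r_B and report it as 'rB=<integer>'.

m = 1977
d = (20, 23);  v_rel = (3, 7),  |v_rel|² = 58
v_rel×d = (3)·(23) − (7)·(20) = -71
since m = R²·58 − (-71)²:  R² = (5041 + 1977) / 58 = 121
R = √121 = 11  ⇒  r_B = 11 − 3 = 8

rB=8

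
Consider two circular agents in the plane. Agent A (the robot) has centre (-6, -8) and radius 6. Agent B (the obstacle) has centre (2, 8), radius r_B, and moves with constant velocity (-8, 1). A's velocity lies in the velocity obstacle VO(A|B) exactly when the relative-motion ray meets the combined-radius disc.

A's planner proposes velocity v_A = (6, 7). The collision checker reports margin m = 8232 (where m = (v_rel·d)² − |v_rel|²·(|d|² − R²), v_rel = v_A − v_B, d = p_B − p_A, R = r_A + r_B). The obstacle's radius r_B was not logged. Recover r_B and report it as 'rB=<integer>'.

m = 8232
d = (8, 16);  v_rel = (14, 6),  |v_rel|² = 232
v_rel×d = (14)·(16) − (6)·(8) = 176
since m = R²·232 − 176²:  R² = (30976 + 8232) / 232 = 169
R = √169 = 13  ⇒  r_B = 13 − 6 = 7

rB=7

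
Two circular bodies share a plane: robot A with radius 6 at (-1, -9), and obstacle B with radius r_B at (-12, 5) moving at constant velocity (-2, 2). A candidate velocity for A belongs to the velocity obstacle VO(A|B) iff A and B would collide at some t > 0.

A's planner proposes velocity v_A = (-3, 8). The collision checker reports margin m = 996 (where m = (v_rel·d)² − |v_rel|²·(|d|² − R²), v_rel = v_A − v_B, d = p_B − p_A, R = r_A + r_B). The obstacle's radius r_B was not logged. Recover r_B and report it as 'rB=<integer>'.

m = 996
d = (-11, 14);  v_rel = (-1, 6),  |v_rel|² = 37
v_rel×d = (-1)·(14) − (6)·(-11) = 52
since m = R²·37 − 52²:  R² = (2704 + 996) / 37 = 100
R = √100 = 10  ⇒  r_B = 10 − 6 = 4

rB=4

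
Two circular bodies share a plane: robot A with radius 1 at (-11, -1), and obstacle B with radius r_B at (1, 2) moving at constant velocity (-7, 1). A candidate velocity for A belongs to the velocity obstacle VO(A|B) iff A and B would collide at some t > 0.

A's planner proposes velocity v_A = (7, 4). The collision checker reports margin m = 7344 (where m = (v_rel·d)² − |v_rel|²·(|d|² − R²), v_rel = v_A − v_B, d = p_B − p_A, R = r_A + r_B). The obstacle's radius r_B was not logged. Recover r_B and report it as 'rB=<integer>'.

m = 7344
d = (12, 3);  v_rel = (14, 3),  |v_rel|² = 205
v_rel×d = (14)·(3) − (3)·(12) = 6
since m = R²·205 − 6²:  R² = (36 + 7344) / 205 = 36
R = √36 = 6  ⇒  r_B = 6 − 1 = 5

rB=5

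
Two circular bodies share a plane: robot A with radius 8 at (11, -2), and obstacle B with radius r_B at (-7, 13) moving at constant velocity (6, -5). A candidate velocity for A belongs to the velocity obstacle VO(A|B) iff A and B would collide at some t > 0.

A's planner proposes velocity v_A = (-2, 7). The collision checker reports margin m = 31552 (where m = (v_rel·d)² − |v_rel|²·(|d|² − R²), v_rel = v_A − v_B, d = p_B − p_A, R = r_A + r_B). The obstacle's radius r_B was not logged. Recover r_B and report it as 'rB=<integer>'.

m = 31552
d = (-18, 15);  v_rel = (-8, 12),  |v_rel|² = 208
v_rel×d = (-8)·(15) − (12)·(-18) = 96
since m = R²·208 − 96²:  R² = (9216 + 31552) / 208 = 196
R = √196 = 14  ⇒  r_B = 14 − 8 = 6

rB=6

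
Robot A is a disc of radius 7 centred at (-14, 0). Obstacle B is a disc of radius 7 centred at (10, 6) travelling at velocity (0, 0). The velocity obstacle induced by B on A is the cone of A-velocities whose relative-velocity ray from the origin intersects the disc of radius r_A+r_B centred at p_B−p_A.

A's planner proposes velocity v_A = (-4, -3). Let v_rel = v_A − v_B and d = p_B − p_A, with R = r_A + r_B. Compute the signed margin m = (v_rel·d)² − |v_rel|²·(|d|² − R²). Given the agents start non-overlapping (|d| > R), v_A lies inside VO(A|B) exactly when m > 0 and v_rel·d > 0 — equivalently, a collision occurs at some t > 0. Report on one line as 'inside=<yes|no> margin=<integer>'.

d = (24, 6),  |d|² = 612;  R = 7+7 = 14,  c = 612−14² = 416
v_rel = (-4, -3),  |v_rel|² = 25;  v_rel·d = (-4)·(24) + (-3)·(6) = -114
25·t² + 228·t + 416 = 0  ⇒  m = (-114)² − 25·416 = 2596
m = 2596 > 0,  v_rel·d = -114 < 0  ⇒  outside

inside=no margin=2596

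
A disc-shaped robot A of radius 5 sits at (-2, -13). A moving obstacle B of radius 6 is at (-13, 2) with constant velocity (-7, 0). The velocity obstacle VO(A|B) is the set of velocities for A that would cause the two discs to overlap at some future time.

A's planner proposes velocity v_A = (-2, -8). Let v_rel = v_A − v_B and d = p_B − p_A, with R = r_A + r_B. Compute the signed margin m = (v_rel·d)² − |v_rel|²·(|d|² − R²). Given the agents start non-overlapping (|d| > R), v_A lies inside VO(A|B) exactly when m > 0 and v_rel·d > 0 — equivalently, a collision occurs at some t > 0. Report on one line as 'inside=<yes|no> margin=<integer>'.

d = (-11, 15),  |d|² = 346;  R = 5+6 = 11,  c = 346−11² = 225
v_rel = (5, -8),  |v_rel|² = 89;  v_rel·d = (5)·(-11) + (-8)·(15) = -175
89·t² + 350·t + 225 = 0  ⇒  m = (-175)² − 89·225 = 10600
m = 10600 > 0,  v_rel·d = -175 < 0  ⇒  outside

inside=no margin=10600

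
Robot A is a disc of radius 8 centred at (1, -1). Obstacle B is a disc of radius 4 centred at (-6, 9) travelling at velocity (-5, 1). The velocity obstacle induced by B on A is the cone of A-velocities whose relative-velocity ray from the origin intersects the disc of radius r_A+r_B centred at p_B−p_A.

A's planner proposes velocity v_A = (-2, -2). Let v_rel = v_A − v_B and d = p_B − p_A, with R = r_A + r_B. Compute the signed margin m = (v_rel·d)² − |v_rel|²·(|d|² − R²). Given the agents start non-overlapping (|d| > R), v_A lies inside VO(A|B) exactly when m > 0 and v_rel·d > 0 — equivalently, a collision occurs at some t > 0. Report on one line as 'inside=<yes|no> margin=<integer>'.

d = (-7, 10),  |d|² = 149;  R = 8+4 = 12,  c = 149−12² = 5
v_rel = (3, -3),  |v_rel|² = 18;  v_rel·d = (3)·(-7) + (-3)·(10) = -51
18·t² + 102·t + 5 = 0  ⇒  m = (-51)² − 18·5 = 2511
m = 2511 > 0,  v_rel·d = -51 < 0  ⇒  outside

inside=no margin=2511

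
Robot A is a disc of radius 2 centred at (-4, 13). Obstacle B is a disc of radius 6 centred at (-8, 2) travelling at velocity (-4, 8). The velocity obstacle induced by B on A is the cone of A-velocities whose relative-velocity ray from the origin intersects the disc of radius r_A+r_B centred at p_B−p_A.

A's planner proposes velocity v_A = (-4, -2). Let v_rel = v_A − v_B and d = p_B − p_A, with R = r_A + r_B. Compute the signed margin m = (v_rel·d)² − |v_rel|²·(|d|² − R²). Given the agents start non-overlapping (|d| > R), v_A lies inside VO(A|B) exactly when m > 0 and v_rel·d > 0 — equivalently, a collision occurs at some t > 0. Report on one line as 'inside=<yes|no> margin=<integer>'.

d = (-4, -11),  |d|² = 137;  R = 2+6 = 8,  c = 137−8² = 73
v_rel = (0, -10),  |v_rel|² = 100;  v_rel·d = (0)·(-4) + (-10)·(-11) = 110
100·t² − 220·t + 73 = 0  ⇒  m = 110² − 100·73 = 4800
m = 4800 > 0,  v_rel·d = 110 > 0  ⇒  inside

inside=yes margin=4800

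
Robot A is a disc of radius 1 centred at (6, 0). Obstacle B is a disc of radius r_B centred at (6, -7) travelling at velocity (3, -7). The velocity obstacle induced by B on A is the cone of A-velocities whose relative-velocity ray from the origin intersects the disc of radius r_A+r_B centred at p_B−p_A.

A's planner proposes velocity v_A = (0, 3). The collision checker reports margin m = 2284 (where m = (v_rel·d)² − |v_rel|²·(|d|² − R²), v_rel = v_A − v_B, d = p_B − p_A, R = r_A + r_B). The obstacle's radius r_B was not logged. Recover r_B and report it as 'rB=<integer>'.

m = 2284
d = (0, -7);  v_rel = (-3, 10),  |v_rel|² = 109
v_rel×d = (-3)·(-7) − (10)·(0) = 21
since m = R²·109 − 21²:  R² = (441 + 2284) / 109 = 25
R = √25 = 5  ⇒  r_B = 5 − 1 = 4

rB=4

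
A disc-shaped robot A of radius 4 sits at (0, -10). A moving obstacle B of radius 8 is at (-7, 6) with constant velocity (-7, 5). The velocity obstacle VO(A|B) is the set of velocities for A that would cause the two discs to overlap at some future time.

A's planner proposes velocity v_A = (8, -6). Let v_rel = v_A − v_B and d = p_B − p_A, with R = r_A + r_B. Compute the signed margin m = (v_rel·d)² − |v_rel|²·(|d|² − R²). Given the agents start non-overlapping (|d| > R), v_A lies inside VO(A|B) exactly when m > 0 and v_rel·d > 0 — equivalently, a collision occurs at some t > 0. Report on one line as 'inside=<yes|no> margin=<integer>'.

d = (-7, 16),  |d|² = 305;  R = 4+8 = 12,  c = 305−12² = 161
v_rel = (15, -11),  |v_rel|² = 346;  v_rel·d = (15)·(-7) + (-11)·(16) = -281
346·t² + 562·t + 161 = 0  ⇒  m = (-281)² − 346·161 = 23255
m = 23255 > 0,  v_rel·d = -281 < 0  ⇒  outside

inside=no margin=23255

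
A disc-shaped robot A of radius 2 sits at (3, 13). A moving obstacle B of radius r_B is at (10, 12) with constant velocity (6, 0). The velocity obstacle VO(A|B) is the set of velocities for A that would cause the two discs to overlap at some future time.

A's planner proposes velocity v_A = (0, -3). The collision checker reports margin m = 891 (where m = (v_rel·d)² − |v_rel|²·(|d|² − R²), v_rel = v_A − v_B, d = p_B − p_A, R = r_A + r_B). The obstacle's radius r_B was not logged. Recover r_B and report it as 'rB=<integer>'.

m = 891
d = (7, -1);  v_rel = (-6, -3),  |v_rel|² = 45
v_rel×d = (-6)·(-1) − (-3)·(7) = 27
since m = R²·45 − 27²:  R² = (729 + 891) / 45 = 36
R = √36 = 6  ⇒  r_B = 6 − 2 = 4

rB=4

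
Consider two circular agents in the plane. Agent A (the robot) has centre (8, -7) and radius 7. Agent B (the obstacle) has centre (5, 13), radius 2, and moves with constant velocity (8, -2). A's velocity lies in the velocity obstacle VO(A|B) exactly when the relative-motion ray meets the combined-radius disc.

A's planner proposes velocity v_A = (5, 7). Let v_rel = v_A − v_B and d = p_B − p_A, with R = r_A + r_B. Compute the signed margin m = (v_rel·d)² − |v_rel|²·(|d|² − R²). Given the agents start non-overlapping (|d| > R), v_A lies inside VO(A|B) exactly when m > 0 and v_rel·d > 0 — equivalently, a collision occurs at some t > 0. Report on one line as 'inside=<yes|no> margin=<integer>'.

d = (-3, 20),  |d|² = 409;  R = 7+2 = 9,  c = 409−9² = 328
v_rel = (-3, 9),  |v_rel|² = 90;  v_rel·d = (-3)·(-3) + (9)·(20) = 189
90·t² − 378·t + 328 = 0  ⇒  m = 189² − 90·328 = 6201
m = 6201 > 0,  v_rel·d = 189 > 0  ⇒  inside

inside=yes margin=6201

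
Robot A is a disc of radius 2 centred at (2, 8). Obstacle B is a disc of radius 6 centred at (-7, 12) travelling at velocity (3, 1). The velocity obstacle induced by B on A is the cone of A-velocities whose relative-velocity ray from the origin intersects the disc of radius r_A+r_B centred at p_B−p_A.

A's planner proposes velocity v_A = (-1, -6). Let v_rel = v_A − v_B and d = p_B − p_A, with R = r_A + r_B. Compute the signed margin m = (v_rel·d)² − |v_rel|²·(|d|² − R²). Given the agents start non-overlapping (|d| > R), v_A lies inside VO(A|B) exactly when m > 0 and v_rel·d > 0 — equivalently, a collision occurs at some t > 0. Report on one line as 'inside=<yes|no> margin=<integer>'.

d = (-9, 4),  |d|² = 97;  R = 2+6 = 8,  c = 97−8² = 33
v_rel = (-4, -7),  |v_rel|² = 65;  v_rel·d = (-4)·(-9) + (-7)·(4) = 8
65·t² − 16·t + 33 = 0  ⇒  m = 8² − 65·33 = -2081
m = -2081 < 0,  v_rel·d = 8 > 0  ⇒  outside

inside=no margin=-2081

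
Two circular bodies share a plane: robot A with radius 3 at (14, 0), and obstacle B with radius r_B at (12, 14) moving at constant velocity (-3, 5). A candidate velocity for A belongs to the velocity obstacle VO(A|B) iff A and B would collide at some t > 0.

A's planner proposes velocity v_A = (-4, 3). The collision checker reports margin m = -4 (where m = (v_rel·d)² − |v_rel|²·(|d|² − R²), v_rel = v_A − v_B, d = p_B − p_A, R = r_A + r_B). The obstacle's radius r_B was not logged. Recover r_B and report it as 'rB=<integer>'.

m = -4
d = (-2, 14);  v_rel = (-1, -2),  |v_rel|² = 5
v_rel×d = (-1)·(14) − (-2)·(-2) = -18
since m = R²·5 − (-18)²:  R² = (324 + -4) / 5 = 64
R = √64 = 8  ⇒  r_B = 8 − 3 = 5

rB=5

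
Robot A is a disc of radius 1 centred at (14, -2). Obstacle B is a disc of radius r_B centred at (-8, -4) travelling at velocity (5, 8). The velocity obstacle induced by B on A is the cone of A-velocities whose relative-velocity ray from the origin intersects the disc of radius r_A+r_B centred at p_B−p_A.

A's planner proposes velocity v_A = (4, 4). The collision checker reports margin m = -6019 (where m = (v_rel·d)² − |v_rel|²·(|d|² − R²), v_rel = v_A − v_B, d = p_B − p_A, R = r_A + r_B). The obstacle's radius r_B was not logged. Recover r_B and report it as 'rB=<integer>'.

m = -6019
d = (-22, -2);  v_rel = (-1, -4),  |v_rel|² = 17
v_rel×d = (-1)·(-2) − (-4)·(-22) = -86
since m = R²·17 − (-86)²:  R² = (7396 + -6019) / 17 = 81
R = √81 = 9  ⇒  r_B = 9 − 1 = 8

rB=8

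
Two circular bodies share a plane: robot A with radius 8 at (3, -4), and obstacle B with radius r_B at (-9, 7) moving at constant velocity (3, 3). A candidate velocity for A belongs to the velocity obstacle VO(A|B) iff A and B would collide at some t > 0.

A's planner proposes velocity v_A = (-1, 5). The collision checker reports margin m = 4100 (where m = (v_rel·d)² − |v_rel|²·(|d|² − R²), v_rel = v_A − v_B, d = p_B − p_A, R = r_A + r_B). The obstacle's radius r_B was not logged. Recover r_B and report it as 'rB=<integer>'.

m = 4100
d = (-12, 11);  v_rel = (-4, 2),  |v_rel|² = 20
v_rel×d = (-4)·(11) − (2)·(-12) = -20
since m = R²·20 − (-20)²:  R² = (400 + 4100) / 20 = 225
R = √225 = 15  ⇒  r_B = 15 − 8 = 7

rB=7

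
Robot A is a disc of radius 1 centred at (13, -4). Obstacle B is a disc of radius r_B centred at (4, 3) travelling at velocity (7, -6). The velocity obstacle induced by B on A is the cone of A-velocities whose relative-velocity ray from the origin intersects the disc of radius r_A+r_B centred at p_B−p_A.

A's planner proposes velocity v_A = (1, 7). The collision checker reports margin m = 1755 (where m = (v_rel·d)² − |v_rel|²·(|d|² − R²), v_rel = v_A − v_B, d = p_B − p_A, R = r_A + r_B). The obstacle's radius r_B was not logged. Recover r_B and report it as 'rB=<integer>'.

m = 1755
d = (-9, 7);  v_rel = (-6, 13),  |v_rel|² = 205
v_rel×d = (-6)·(7) − (13)·(-9) = 75
since m = R²·205 − 75²:  R² = (5625 + 1755) / 205 = 36
R = √36 = 6  ⇒  r_B = 6 − 1 = 5

rB=5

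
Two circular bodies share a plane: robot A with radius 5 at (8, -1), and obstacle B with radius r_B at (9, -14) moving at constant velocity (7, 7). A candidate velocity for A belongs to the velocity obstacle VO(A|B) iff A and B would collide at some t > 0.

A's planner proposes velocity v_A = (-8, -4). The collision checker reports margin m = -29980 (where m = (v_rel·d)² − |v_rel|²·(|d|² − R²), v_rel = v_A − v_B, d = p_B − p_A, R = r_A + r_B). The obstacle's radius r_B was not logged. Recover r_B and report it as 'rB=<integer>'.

m = -29980
d = (1, -13);  v_rel = (-15, -11),  |v_rel|² = 346
v_rel×d = (-15)·(-13) − (-11)·(1) = 206
since m = R²·346 − 206²:  R² = (42436 + -29980) / 346 = 36
R = √36 = 6  ⇒  r_B = 6 − 5 = 1

rB=1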